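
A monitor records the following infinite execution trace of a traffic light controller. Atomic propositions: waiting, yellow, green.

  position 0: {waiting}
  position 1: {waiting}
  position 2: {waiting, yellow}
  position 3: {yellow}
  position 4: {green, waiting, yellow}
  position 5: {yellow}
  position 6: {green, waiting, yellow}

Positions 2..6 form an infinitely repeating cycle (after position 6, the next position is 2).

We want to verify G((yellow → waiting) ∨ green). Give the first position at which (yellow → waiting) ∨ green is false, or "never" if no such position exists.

Check (yellow → waiting) ∨ green at each position in order: 0 ✓, 1 ✓, 2 ✓.
At position 3 the labels are {yellow}, so (yellow → waiting) ∨ green is false there. This is the first violation.

3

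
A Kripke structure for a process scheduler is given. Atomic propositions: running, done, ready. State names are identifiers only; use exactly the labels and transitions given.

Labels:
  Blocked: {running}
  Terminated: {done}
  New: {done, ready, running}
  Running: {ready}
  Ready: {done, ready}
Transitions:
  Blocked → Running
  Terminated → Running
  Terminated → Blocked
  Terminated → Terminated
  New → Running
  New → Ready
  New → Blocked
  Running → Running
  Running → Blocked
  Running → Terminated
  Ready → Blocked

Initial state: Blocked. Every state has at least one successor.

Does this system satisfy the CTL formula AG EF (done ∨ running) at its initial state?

States satisfying EF (done ∨ running): {Blocked, Terminated, New, Running, Ready}.
States satisfying AG EF (done ∨ running): {Blocked, Terminated, New, Running, Ready}.
Every state reachable from Blocked satisfies EF (done ∨ running).
Blocked ∈ Sat(AG EF (done ∨ running)).

Yes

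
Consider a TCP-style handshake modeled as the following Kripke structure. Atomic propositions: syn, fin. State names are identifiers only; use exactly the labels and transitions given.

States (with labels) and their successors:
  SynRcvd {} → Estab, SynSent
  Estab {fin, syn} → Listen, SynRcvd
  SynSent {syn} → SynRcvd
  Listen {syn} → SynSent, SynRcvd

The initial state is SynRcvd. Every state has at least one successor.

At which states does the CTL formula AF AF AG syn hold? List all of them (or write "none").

States satisfying AF AG syn: ∅.
States satisfying AF AF AG syn: ∅.

none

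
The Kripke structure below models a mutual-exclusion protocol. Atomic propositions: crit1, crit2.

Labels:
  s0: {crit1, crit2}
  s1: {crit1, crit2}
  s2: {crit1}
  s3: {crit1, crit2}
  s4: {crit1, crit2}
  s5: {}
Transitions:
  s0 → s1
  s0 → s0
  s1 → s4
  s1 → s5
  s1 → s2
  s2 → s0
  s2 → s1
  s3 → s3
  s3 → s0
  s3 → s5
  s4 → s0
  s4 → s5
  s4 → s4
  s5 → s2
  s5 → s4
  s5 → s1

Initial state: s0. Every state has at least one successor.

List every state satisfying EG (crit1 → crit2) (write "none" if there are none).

{s0, s1, s3, s4, s5}

States satisfying crit1 → crit2: {s0, s1, s3, s4, s5}.
States satisfying EG (crit1 → crit2): {s0, s1, s3, s4, s5}.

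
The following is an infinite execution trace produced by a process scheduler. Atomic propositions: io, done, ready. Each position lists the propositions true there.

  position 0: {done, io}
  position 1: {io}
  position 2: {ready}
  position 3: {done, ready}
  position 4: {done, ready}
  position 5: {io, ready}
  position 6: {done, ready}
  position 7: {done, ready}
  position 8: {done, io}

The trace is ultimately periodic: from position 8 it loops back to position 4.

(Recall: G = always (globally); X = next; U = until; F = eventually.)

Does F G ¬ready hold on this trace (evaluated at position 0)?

Violated

G ¬ready is false at every position 0..8, so it never becomes true and F G ¬ready fails.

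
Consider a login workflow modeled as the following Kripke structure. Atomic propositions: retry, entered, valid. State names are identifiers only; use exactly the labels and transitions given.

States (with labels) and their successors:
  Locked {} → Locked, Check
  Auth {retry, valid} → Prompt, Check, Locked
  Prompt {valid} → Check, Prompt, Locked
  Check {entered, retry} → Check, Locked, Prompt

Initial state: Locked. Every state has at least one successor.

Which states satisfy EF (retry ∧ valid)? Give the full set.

{Auth}

States satisfying retry ∧ valid: {Auth}.
States satisfying EF (retry ∧ valid): {Auth}.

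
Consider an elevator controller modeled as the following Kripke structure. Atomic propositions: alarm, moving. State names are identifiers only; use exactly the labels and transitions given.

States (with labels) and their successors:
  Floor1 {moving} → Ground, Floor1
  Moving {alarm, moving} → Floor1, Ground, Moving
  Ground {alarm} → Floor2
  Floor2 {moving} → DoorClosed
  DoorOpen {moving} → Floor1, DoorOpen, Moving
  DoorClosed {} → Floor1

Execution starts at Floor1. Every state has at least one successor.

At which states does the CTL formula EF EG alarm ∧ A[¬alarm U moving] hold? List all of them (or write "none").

States satisfying EG alarm: {Moving}.
States satisfying EF EG alarm: {Moving, DoorOpen}.
States satisfying ¬alarm: {Floor1, Floor2, DoorOpen, DoorClosed}.
States satisfying moving: {Floor1, Moving, Floor2, DoorOpen}.
States satisfying A[¬alarm U moving]: {Floor1, Moving, Floor2, DoorOpen, DoorClosed}.
States satisfying EF EG alarm ∧ A[¬alarm U moving]: {Moving, DoorOpen}.

{Moving, DoorOpen}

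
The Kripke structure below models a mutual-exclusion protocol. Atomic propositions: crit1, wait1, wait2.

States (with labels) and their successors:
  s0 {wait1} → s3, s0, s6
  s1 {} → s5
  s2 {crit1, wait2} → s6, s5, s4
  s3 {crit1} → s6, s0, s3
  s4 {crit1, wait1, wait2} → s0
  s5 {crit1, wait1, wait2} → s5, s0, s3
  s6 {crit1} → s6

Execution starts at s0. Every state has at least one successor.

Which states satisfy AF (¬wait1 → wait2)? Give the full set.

{s0, s1, s2, s4, s5}

States satisfying ¬wait1 → wait2: {s0, s2, s4, s5}.
States satisfying AF (¬wait1 → wait2): {s0, s1, s2, s4, s5}.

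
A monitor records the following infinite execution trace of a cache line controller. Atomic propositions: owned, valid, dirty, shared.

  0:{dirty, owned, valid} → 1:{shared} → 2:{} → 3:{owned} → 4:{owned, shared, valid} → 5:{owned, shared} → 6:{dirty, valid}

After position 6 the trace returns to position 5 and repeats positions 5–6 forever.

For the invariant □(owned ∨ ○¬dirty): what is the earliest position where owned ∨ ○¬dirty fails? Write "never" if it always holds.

owned ∨ ○¬dirty holds at every position 0..6, and those are all the positions the trace ever visits, so the invariant □(owned ∨ ○¬dirty) is never violated.

never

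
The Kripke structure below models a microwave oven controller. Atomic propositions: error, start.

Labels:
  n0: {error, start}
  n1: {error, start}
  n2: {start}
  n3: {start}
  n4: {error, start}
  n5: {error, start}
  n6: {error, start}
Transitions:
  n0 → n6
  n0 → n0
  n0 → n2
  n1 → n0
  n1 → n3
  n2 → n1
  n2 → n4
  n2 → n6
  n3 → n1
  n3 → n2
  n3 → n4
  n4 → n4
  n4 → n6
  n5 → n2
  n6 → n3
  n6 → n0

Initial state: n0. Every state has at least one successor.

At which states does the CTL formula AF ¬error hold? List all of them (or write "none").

States satisfying ¬error: {n2, n3}.
States satisfying AF ¬error: {n2, n3, n5}.

{n2, n3, n5}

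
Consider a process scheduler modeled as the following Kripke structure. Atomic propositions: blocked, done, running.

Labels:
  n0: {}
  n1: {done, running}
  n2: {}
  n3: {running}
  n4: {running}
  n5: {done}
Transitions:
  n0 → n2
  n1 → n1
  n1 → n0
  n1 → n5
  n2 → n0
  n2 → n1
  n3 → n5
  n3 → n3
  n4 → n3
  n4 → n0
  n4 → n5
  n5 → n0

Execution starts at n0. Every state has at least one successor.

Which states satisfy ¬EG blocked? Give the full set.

{n0, n1, n2, n3, n4, n5}

States satisfying blocked: ∅.
States satisfying EG blocked: ∅.
States satisfying ¬EG blocked: {n0, n1, n2, n3, n4, n5}.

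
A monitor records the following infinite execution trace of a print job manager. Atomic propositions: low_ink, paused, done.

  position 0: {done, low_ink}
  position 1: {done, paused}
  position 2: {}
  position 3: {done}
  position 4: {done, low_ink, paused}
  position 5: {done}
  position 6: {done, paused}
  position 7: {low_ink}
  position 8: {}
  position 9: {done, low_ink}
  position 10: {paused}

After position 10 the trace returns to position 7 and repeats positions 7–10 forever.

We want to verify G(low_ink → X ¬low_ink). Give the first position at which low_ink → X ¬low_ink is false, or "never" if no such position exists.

never

low_ink → X ¬low_ink holds at every position 0..10, and those are all the positions the trace ever visits, so the invariant G(low_ink → X ¬low_ink) is never violated.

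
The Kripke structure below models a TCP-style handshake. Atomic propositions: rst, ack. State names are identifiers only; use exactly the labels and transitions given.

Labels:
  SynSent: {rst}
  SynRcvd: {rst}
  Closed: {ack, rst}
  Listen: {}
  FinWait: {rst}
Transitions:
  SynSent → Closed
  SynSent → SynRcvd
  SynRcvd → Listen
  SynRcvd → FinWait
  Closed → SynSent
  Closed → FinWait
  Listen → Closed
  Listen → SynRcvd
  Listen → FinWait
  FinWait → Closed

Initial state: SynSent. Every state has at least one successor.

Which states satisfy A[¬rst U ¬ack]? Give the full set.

{SynSent, SynRcvd, Listen, FinWait}

States satisfying ¬rst: {Listen}.
States satisfying ¬ack: {SynSent, SynRcvd, Listen, FinWait}.
States satisfying A[¬rst U ¬ack]: {SynSent, SynRcvd, Listen, FinWait}.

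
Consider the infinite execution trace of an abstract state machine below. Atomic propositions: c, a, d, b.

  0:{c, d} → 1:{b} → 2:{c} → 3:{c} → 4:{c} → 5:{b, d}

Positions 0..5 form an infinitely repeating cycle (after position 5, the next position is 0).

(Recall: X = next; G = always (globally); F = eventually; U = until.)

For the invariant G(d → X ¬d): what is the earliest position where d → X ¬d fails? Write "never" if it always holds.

Check d → X ¬d at each position in order: 0 ✓, 1 ✓, 2 ✓, 3 ✓, 4 ✓.
At position 5 the labels are {b, d} and the next position 0 has {c, d}, so d → X ¬d is false there. This is the first violation.

5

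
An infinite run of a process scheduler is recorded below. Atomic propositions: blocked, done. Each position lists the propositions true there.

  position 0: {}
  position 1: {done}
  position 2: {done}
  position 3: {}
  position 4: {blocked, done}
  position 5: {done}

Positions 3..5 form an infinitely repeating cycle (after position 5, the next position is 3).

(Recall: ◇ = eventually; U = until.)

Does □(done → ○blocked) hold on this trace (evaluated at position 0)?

No

done → ○blocked must hold at every position from 0 onward. It fails at position 1, so □(done → ○blocked) is false.
Positions where done holds: 1, 2, 4, 5.
Check ○blocked at each: 1→fails, 2→fails, 4→fails, 5→fails.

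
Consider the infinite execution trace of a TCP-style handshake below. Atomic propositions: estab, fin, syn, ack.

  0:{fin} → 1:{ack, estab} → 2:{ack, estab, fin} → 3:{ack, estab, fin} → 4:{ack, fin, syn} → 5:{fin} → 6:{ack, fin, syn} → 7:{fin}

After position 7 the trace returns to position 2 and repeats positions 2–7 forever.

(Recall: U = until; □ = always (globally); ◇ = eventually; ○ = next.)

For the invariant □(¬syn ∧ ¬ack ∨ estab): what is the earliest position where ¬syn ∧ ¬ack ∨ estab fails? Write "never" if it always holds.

Check ¬syn ∧ ¬ack ∨ estab at each position in order: 0 ✓, 1 ✓, 2 ✓, 3 ✓.
At position 4 the labels are {ack, fin, syn}, so ¬syn ∧ ¬ack ∨ estab is false there. This is the first violation.

4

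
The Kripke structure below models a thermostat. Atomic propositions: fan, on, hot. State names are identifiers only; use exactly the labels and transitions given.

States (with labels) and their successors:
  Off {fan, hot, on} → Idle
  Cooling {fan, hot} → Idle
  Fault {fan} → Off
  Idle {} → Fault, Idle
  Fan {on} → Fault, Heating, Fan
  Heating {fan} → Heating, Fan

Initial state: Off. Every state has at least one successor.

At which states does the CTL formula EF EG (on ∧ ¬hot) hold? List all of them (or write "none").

States satisfying EG (on ∧ ¬hot): {Fan}.
States satisfying EF EG (on ∧ ¬hot): {Fan, Heating}.

{Fan, Heating}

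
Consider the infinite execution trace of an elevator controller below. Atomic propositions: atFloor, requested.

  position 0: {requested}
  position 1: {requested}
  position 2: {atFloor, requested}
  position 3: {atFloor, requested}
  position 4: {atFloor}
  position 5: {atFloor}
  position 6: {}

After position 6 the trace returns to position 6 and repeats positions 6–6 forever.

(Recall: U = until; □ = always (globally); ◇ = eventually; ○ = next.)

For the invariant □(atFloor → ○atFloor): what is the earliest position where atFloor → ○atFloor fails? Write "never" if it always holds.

Check atFloor → ○atFloor at each position in order: 0 ✓, 1 ✓, 2 ✓, 3 ✓, 4 ✓.
At position 5 the labels are {atFloor} and the next position 6 has {}, so atFloor → ○atFloor is false there. This is the first violation.

5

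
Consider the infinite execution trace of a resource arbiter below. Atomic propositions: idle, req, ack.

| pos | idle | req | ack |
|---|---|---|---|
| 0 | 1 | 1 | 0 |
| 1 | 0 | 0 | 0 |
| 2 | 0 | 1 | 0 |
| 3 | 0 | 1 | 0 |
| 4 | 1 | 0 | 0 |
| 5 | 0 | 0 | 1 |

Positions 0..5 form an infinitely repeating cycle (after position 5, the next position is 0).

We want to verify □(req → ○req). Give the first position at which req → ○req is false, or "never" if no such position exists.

0

At position 0 the labels are {idle, req} and the next position 1 has {}, so req → ○req is false there. This is the first violation.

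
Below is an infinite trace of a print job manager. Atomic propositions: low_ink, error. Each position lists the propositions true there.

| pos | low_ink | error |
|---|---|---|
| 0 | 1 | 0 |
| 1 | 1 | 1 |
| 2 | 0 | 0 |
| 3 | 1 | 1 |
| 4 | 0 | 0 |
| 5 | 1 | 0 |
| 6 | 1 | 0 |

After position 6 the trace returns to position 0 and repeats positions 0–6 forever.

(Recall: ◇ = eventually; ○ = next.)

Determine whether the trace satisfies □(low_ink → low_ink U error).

low_ink → low_ink U error holds at every position 0..6, and those are all positions ever visited, so □(low_ink → low_ink U error) holds.
Positions where low_ink holds: 0, 1, 3, 5, 6.
Check low_ink U error at each: 0→ok, 1→ok, 3→ok, 5→ok, 6→ok.

Yes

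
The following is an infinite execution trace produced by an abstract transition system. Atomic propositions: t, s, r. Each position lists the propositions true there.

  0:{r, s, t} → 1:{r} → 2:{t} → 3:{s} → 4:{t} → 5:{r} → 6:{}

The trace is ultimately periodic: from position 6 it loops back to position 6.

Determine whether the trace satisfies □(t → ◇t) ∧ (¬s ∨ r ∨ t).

Satisfied

t → ◇t holds at every position 0..6, and those are all positions ever visited, so □(t → ◇t) holds.
Positions where t holds: 0, 2, 4.
Check ◇t at each: 0→ok, 2→ok, 4→ok.
At position 0: □(t → ◇t) is true; ¬s ∨ r ∨ t is true; so □(t → ◇t) ∧ (¬s ∨ r ∨ t) is true.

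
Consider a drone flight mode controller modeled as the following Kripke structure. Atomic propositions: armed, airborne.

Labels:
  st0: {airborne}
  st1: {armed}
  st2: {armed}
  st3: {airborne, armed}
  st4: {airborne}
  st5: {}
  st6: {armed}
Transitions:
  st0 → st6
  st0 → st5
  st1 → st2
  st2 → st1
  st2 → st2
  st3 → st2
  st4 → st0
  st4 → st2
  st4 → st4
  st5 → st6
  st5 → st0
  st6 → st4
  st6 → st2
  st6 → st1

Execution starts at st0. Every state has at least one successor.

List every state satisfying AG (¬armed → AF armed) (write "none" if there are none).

{st1, st2, st3}

States satisfying ¬armed → AF armed: {st1, st2, st3, st6}.
States satisfying AG (¬armed → AF armed): {st1, st2, st3}.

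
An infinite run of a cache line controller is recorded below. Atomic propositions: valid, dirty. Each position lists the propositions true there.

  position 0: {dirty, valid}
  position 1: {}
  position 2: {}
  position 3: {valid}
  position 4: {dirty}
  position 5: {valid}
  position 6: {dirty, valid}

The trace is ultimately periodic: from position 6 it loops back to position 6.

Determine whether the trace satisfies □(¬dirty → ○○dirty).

¬dirty → ○○dirty must hold at every position from 0 onward. It fails at position 1, so □(¬dirty → ○○dirty) is false.
Positions where ¬dirty holds: 1, 2, 3, 5.
Check ○○dirty at each: 1→fails, 2→ok, 3→fails, 5→ok.

Violated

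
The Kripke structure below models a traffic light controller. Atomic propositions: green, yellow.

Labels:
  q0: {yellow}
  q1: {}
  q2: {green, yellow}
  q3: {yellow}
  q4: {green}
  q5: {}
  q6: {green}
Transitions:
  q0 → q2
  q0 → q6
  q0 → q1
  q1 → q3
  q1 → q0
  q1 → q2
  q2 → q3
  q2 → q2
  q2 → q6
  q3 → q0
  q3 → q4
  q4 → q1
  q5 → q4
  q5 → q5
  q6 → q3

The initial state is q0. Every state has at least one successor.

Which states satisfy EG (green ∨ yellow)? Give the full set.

{q0, q2, q3, q6}

States satisfying green ∨ yellow: {q0, q2, q3, q4, q6}.
States satisfying EG (green ∨ yellow): {q0, q2, q3, q6}.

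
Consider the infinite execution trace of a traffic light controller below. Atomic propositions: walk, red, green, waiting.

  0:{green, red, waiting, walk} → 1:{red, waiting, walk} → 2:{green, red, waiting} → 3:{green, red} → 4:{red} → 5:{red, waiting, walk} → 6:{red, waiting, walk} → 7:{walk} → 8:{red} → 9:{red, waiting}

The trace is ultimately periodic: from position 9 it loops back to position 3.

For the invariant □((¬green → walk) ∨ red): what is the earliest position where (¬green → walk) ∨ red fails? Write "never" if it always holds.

never

(¬green → walk) ∨ red holds at every position 0..9, and those are all the positions the trace ever visits, so the invariant □((¬green → walk) ∨ red) is never violated.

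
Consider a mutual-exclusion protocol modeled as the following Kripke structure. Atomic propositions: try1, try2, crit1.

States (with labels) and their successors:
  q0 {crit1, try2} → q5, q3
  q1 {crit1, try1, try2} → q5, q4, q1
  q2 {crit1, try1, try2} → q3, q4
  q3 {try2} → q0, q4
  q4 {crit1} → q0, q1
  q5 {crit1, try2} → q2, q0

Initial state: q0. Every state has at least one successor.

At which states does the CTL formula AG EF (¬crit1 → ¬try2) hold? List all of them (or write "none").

{q0, q1, q2, q3, q4, q5}

States satisfying EF (¬crit1 → ¬try2): {q0, q1, q2, q3, q4, q5}.
States satisfying AG EF (¬crit1 → ¬try2): {q0, q1, q2, q3, q4, q5}.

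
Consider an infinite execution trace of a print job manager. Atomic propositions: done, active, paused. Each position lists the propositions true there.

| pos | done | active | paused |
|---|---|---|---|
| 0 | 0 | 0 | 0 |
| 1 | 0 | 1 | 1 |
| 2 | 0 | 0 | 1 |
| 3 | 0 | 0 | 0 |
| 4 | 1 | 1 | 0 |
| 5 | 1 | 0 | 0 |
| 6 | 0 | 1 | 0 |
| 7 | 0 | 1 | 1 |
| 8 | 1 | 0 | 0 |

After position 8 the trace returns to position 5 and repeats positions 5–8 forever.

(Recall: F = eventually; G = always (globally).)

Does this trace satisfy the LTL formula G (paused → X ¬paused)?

paused → X ¬paused must hold at every position from 0 onward. It fails at position 1, so G (paused → X ¬paused) is false.
Positions where paused holds: 1, 2, 7.
Check X ¬paused at each: 1→fails, 2→ok, 7→ok.

No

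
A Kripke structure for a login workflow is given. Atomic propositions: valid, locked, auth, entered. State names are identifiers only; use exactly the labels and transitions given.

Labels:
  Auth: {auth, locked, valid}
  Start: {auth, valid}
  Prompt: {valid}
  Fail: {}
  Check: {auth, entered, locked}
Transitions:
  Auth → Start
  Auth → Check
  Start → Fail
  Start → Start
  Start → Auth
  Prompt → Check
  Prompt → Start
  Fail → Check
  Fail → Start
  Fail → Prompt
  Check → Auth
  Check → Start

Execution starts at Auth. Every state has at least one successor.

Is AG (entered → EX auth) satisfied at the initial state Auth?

Satisfied

States satisfying entered → EX auth: {Auth, Start, Prompt, Fail, Check}.
States satisfying AG (entered → EX auth): {Auth, Start, Prompt, Fail, Check}.
Every state reachable from Auth satisfies entered → EX auth.
Auth ∈ Sat(AG (entered → EX auth)).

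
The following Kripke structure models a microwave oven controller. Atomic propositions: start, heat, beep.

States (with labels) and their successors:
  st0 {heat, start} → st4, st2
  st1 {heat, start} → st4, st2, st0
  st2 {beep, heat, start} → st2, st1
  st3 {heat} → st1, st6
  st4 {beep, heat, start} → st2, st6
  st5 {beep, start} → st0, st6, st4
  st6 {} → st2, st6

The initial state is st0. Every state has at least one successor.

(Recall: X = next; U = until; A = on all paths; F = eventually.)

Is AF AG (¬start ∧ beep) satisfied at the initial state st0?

Violated

States satisfying AG (¬start ∧ beep): ∅.
States satisfying AF AG (¬start ∧ beep): ∅.
There is a path from st0 along which AG (¬start ∧ beep) never holds.
st0 ∉ Sat(AF AG (¬start ∧ beep)).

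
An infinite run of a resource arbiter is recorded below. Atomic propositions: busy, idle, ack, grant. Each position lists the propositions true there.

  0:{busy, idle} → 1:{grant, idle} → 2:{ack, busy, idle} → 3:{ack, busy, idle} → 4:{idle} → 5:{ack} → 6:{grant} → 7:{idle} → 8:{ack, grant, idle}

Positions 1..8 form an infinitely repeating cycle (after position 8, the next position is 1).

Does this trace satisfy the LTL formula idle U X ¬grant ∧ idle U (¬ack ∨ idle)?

Yes

Walking from position 0: X ¬grant first holds at position 1, and idle holds at every earlier position along the way, so idle U X ¬grant holds.
Walking from position 0: ¬ack ∨ idle first holds at position 0, and idle holds at every earlier position along the way, so idle U (¬ack ∨ idle) holds.
At position 0: idle U X ¬grant is true; idle U (¬ack ∨ idle) is true; so idle U X ¬grant ∧ idle U (¬ack ∨ idle) is true.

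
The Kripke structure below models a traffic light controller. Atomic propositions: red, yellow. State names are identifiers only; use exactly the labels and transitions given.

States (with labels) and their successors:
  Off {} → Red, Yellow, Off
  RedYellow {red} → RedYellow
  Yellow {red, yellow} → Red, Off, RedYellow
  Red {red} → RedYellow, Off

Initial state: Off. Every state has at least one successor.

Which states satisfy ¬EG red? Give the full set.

States satisfying red: {RedYellow, Yellow, Red}.
States satisfying EG red: {RedYellow, Yellow, Red}.
States satisfying ¬EG red: {Off}.

{Off}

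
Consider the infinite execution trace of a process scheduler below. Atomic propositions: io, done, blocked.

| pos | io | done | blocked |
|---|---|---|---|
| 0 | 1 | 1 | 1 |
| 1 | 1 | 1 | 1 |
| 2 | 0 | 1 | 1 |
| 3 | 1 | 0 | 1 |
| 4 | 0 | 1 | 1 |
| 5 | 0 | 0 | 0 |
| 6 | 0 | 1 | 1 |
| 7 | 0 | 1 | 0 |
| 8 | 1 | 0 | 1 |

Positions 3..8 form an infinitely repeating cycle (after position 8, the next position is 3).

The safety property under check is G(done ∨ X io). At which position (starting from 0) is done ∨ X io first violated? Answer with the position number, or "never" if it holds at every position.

Check done ∨ X io at each position in order: 0 ✓, 1 ✓, 2 ✓.
At position 3 the labels are {blocked, io} and the next position 4 has {blocked, done}, so done ∨ X io is false there. This is the first violation.

3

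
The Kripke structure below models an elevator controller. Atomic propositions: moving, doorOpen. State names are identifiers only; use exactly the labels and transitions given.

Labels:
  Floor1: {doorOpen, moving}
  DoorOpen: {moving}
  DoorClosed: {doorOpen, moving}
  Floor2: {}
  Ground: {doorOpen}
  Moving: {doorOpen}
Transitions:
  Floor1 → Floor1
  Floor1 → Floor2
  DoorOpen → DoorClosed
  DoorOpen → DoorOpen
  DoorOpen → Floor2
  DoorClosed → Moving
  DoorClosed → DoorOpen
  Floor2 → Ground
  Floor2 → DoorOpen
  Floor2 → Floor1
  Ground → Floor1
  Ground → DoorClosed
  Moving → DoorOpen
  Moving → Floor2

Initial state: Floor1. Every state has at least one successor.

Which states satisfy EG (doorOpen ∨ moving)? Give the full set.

States satisfying doorOpen ∨ moving: {Floor1, DoorOpen, DoorClosed, Ground, Moving}.
States satisfying EG (doorOpen ∨ moving): {Floor1, DoorOpen, DoorClosed, Ground, Moving}.

{Floor1, DoorOpen, DoorClosed, Ground, Moving}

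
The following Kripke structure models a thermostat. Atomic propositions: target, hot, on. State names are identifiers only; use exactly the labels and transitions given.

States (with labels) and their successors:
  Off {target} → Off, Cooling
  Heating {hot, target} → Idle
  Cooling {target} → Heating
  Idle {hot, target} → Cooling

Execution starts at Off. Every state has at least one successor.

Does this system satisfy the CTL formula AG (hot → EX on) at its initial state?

States satisfying hot → EX on: {Off, Cooling}.
States satisfying AG (hot → EX on): ∅.
Heating is reachable from Off and violates hot → EX on, so AG fails at Off.
Off ∉ Sat(AG (hot → EX on)).

Does not hold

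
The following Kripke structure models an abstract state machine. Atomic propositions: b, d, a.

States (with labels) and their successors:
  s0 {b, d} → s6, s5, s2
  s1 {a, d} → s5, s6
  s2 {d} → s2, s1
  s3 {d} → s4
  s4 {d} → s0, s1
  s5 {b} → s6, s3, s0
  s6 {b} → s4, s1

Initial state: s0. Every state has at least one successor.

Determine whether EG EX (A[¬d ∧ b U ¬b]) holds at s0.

Satisfied

States satisfying EX (A[¬d ∧ b U ¬b]): {s0, s1, s2, s3, s4, s5, s6}.
States satisfying EG EX (A[¬d ∧ b U ¬b]): {s0, s1, s2, s3, s4, s5, s6}.
s0 ∈ Sat(EG EX (A[¬d ∧ b U ¬b])).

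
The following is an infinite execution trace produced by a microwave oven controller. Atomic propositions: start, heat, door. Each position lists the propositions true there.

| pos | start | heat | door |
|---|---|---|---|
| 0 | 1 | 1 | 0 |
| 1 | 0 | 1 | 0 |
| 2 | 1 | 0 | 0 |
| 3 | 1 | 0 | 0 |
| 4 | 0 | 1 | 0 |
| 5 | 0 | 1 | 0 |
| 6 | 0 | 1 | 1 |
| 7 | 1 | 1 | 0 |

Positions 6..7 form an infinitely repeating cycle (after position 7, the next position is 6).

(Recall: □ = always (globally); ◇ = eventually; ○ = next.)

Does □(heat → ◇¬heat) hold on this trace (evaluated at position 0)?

heat → ◇¬heat must hold at every position from 0 onward. It fails at position 4, so □(heat → ◇¬heat) is false.
Positions where heat holds: 0, 1, 4, 5, 6, 7.
Check ◇¬heat at each: 0→ok, 1→ok, 4→fails, 5→fails, 6→fails, 7→fails.

Violated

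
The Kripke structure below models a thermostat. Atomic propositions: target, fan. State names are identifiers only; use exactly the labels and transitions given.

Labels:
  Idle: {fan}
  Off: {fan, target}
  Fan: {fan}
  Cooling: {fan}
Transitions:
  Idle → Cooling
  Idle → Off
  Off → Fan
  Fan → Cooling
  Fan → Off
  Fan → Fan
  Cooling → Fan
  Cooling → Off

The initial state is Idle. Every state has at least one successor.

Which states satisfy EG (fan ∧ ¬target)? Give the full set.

{Idle, Fan, Cooling}

States satisfying fan ∧ ¬target: {Idle, Fan, Cooling}.
States satisfying EG (fan ∧ ¬target): {Idle, Fan, Cooling}.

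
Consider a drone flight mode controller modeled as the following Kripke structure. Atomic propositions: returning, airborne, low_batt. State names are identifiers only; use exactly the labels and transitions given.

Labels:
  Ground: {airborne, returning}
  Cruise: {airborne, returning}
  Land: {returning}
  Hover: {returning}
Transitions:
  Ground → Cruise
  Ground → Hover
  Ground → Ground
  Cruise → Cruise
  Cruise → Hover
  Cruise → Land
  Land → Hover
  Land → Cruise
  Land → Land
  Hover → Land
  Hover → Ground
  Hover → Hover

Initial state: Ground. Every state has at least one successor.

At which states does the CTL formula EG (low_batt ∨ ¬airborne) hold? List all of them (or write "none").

{Land, Hover}

States satisfying low_batt ∨ ¬airborne: {Land, Hover}.
States satisfying EG (low_batt ∨ ¬airborne): {Land, Hover}.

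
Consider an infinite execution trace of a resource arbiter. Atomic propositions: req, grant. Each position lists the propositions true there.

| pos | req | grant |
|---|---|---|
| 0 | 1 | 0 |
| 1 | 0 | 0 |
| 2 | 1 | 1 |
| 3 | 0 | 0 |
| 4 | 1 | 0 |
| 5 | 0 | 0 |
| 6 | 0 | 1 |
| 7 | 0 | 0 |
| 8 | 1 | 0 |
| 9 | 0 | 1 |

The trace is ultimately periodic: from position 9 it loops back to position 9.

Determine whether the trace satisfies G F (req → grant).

Yes

F (req → grant) holds at every position 0..9, and those are all positions ever visited, so G F (req → grant) holds.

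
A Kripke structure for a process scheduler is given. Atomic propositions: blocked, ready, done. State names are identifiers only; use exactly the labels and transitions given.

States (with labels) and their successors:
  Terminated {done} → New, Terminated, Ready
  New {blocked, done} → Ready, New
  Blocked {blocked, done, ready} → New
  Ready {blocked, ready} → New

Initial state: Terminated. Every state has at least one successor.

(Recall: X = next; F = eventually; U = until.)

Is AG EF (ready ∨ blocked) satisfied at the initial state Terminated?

Satisfied

States satisfying EF (ready ∨ blocked): {Terminated, New, Blocked, Ready}.
States satisfying AG EF (ready ∨ blocked): {Terminated, New, Blocked, Ready}.
Every state reachable from Terminated satisfies EF (ready ∨ blocked).
Terminated ∈ Sat(AG EF (ready ∨ blocked)).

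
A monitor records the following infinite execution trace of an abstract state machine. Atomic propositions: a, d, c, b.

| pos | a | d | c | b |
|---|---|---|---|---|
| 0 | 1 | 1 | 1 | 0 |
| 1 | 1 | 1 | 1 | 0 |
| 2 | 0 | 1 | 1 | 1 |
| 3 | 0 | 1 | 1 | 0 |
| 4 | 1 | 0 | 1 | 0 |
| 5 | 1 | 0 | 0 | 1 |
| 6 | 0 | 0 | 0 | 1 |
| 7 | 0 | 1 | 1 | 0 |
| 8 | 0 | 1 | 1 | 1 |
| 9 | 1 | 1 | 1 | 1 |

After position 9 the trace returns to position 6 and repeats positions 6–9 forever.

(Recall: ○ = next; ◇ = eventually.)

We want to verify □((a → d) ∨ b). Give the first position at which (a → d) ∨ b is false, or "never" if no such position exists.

4

Check (a → d) ∨ b at each position in order: 0 ✓, 1 ✓, 2 ✓, 3 ✓.
At position 4 the labels are {a, c}, so (a → d) ∨ b is false there. This is the first violation.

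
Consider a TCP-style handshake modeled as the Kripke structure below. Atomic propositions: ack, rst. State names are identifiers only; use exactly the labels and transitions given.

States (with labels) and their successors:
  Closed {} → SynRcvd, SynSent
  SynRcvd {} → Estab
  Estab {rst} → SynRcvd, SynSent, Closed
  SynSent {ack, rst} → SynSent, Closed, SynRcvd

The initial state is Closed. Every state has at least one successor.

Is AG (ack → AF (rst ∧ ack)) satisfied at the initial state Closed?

States satisfying ack → AF (rst ∧ ack): {Closed, SynRcvd, Estab, SynSent}.
States satisfying AG (ack → AF (rst ∧ ack)): {Closed, SynRcvd, Estab, SynSent}.
Every state reachable from Closed satisfies ack → AF (rst ∧ ack).
Closed ∈ Sat(AG (ack → AF (rst ∧ ack))).

Yes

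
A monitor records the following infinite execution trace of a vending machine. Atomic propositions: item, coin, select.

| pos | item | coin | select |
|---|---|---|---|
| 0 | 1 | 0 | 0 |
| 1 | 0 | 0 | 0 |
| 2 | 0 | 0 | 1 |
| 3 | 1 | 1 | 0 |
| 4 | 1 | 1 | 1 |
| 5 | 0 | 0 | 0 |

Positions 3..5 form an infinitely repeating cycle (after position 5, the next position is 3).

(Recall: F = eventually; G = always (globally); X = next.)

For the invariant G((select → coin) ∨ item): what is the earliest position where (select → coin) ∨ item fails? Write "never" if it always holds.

2

Check (select → coin) ∨ item at each position in order: 0 ✓, 1 ✓.
At position 2 the labels are {select}, so (select → coin) ∨ item is false there. This is the first violation.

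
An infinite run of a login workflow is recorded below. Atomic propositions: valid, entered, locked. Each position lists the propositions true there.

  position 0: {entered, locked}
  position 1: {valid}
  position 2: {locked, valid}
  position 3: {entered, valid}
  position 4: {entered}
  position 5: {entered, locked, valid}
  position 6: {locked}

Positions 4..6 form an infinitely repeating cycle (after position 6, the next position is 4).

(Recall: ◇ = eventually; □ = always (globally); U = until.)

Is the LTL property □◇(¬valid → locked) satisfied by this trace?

Yes

◇(¬valid → locked) holds at every position 0..6, and those are all positions ever visited, so □◇(¬valid → locked) holds.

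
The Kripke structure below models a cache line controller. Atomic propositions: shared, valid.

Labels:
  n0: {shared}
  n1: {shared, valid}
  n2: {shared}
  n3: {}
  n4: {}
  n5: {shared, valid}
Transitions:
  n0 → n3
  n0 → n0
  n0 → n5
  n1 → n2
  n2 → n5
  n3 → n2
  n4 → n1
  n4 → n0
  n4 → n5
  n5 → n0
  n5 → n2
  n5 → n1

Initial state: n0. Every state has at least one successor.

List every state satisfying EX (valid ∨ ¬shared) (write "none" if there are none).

States satisfying valid ∨ ¬shared: {n1, n3, n4, n5}.
States satisfying EX (valid ∨ ¬shared): {n0, n2, n4, n5}.

{n0, n2, n4, n5}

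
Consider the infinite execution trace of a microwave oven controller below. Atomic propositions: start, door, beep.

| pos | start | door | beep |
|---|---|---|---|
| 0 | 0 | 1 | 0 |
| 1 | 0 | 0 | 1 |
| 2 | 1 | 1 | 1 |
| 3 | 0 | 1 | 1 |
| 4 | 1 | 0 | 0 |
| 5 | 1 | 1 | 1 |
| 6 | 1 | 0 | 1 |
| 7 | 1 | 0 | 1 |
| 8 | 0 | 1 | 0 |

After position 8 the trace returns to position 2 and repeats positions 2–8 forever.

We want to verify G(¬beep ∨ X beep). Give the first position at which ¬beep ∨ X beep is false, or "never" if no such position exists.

Check ¬beep ∨ X beep at each position in order: 0 ✓, 1 ✓, 2 ✓.
At position 3 the labels are {beep, door} and the next position 4 has {start}, so ¬beep ∨ X beep is false there. This is the first violation.

3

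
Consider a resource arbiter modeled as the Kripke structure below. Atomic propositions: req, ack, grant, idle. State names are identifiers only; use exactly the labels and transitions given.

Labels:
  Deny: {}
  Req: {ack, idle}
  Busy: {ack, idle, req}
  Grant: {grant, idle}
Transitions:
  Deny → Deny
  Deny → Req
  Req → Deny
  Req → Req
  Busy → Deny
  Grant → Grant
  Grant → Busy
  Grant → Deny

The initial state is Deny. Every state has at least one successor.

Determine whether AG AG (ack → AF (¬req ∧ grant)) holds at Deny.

Does not hold

States satisfying AG (ack → AF (¬req ∧ grant)): ∅.
States satisfying AG AG (ack → AF (¬req ∧ grant)): ∅.
Deny is reachable from Deny and violates AG (ack → AF (¬req ∧ grant)), so AG fails at Deny.
Deny ∉ Sat(AG AG (ack → AF (¬req ∧ grant))).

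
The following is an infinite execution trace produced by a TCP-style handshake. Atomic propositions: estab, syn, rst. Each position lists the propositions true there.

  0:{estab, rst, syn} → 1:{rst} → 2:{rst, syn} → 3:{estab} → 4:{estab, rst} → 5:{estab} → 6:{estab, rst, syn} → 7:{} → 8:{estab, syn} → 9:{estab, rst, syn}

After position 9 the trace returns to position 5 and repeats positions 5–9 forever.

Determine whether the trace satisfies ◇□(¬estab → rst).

Violated

□(¬estab → rst) is false at every position 0..9, so it never becomes true and ◇□(¬estab → rst) fails.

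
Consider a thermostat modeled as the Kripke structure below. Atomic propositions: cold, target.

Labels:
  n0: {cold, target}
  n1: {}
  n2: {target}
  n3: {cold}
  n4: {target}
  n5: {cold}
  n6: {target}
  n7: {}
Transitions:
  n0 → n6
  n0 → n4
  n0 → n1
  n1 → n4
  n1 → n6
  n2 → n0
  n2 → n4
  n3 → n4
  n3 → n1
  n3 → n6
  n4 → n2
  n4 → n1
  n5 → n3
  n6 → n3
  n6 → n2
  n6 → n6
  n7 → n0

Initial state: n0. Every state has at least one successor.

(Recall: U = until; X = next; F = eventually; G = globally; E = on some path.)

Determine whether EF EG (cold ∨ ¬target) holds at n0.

Does not hold

States satisfying EG (cold ∨ ¬target): ∅.
States satisfying EF EG (cold ∨ ¬target): ∅.
No suitable path/successor from n0 witnesses the formula.
n0 ∉ Sat(EF EG (cold ∨ ¬target)).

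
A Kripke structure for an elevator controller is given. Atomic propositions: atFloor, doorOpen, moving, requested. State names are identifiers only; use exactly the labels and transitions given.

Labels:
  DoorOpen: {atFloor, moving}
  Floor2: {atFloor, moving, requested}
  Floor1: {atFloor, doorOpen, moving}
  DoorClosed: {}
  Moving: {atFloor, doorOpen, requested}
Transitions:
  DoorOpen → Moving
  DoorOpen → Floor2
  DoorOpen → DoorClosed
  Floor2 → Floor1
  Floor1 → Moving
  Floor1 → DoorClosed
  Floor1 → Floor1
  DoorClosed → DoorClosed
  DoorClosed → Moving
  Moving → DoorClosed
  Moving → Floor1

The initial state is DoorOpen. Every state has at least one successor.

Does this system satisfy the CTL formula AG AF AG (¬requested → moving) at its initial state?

No

States satisfying AF AG (¬requested → moving): ∅.
States satisfying AG AF AG (¬requested → moving): ∅.
DoorClosed is reachable from DoorOpen and violates AF AG (¬requested → moving), so AG fails at DoorOpen.
DoorOpen ∉ Sat(AG AF AG (¬requested → moving)).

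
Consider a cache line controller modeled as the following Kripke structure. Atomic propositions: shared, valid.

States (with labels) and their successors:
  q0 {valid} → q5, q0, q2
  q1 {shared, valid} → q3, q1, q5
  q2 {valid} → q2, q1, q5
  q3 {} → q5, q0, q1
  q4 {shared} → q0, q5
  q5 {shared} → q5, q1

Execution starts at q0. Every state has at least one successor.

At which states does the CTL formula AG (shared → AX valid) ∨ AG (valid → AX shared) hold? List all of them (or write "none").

States satisfying shared → AX valid: {q0, q2, q3}.
States satisfying AG (shared → AX valid): ∅.
States satisfying valid → AX shared: {q3, q4, q5}.
States satisfying AG (valid → AX shared): ∅.
States satisfying AG (shared → AX valid) ∨ AG (valid → AX shared): ∅.

none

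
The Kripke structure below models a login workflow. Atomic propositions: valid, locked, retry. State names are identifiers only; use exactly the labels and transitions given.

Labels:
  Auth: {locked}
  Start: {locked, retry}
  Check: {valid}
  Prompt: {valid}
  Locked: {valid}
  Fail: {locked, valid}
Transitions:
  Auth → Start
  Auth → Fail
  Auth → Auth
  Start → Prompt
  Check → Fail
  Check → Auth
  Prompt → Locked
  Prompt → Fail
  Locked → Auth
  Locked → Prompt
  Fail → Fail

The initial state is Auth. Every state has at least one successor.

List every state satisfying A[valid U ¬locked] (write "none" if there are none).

States satisfying valid: {Check, Prompt, Locked, Fail}.
States satisfying ¬locked: {Check, Prompt, Locked}.
States satisfying A[valid U ¬locked]: {Check, Prompt, Locked}.

{Check, Prompt, Locked}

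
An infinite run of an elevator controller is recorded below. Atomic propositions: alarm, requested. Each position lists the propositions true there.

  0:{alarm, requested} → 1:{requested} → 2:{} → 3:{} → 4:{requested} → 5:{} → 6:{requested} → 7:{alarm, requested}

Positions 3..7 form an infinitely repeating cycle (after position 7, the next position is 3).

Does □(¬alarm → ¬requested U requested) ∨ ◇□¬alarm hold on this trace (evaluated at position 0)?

¬alarm → ¬requested U requested holds at every position 0..7, and those are all positions ever visited, so □(¬alarm → ¬requested U requested) holds.
Positions where ¬alarm holds: 1, 2, 3, 4, 5, 6.
Check ¬requested U requested at each: 1→ok, 2→ok, 3→ok, 4→ok, 5→ok, 6→ok.
□¬alarm is false at every position 0..7, so it never becomes true and ◇□¬alarm fails.
At position 0: □(¬alarm → ¬requested U requested) is true; ◇□¬alarm is false; so □(¬alarm → ¬requested U requested) ∨ ◇□¬alarm is true.

Holds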